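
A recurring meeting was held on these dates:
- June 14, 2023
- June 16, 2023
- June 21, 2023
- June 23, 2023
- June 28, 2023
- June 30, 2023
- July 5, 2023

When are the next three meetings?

July 7, 2023; July 12, 2023; July 14, 2023

Every event lands on a Wednesday or Friday (gaps cycle 2, 5, 2, 5, 2, 5).
So the schedule is: every Wednesday and Friday.
The following Friday is July 7, 2023.
Next Wednesday: July 12, 2023.
The following Friday is July 14, 2023.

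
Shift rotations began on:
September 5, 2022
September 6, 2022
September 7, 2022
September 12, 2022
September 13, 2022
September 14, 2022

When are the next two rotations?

The gap pattern 1, 1, 5, 1, 1 repeats every 3 events.
These are the Mondays, Tuesdays and Wednesdays of each week.
Next Monday: September 19, 2022.
The following Tuesday is September 20, 2022.

September 19, 2022; September 20, 2022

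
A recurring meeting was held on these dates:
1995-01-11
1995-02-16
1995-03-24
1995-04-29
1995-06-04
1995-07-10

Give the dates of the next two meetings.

Gaps between consecutive events: 36, 36, 36, 36, 36 days — a constant 36-day interval.
1995-07-10 + 36 days = 1995-08-15.
1995-08-15 + 36 days = 1995-09-20.

1995-08-15, 1995-09-20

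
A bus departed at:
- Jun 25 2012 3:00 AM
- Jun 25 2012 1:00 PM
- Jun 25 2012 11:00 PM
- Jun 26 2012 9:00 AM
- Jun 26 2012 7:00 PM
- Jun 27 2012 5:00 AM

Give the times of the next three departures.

Gaps: 10, 10, 10, 10, 10 hours — each event is 10 hours after the previous one.
Jun 27 2012 5:00 AM + 10 h = Jun 27 2012 3:00 PM.
Jun 27 2012 3:00 PM + 10 h = Jun 28 2012 1:00 AM.
Jun 28 2012 1:00 AM + 10 h = Jun 28 2012 11:00 AM.

Jun 27 2012 3:00 PM, Jun 28 2012 1:00 AM, Jun 28 2012 11:00 AM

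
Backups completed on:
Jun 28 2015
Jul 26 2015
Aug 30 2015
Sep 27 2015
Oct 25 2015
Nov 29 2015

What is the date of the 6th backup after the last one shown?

May 29 2016

Every date is a Sunday; gaps 28, 35, 28, 28, 35 days.
Each is the last Sunday of its month (at least one falls on the 29th or later, ruling out '4th Sunday').
Last Sunday of December 2015: Dec 27 2015.
January 2016 ends with Sunday Jan 31 2016.
February 2016 ends with Sunday Feb 28 2016.
Last Sunday of March 2016: Mar 27 2016.
Last Sunday of April 2016: Apr 24 2016.
May 2016 ends with Sunday May 29 2016.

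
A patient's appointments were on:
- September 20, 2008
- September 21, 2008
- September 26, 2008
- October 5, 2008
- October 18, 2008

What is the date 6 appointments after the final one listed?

Intervals are 1, 5, 9, 13 days — an arithmetic progression with common difference 4.
Next gap: 17 days. October 18, 2008 + 17 days = November 4, 2008.
Next gap: 21 days. November 4, 2008 + 21 days = November 25, 2008.
Next gap: 25 days. November 25, 2008 + 25 days = December 20, 2008.
Next gap: 29 days. December 20, 2008 + 29 days = January 18, 2009.
Next gap: 33 days. January 18, 2009 + 33 days = February 20, 2009.
Next gap: 37 days. February 20, 2009 + 37 days = March 29, 2009.

March 29, 2009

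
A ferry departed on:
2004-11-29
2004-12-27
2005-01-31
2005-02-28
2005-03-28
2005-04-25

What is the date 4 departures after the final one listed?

All Mondays; the gaps (28, 35, 28, 28, 28) vary with month length.
This is the last Monday of each month.
May 2005 ends with Monday 2005-05-30.
June 2005 ends with Monday 2005-06-27.
July 2005 ends with Monday 2005-07-25.
Last Monday of August 2005: 2005-08-29.

2005-08-29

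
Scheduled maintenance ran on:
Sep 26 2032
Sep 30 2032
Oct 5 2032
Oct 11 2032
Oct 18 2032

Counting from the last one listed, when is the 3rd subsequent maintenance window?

Nov 14 2032

Intervals are 4, 5, 6, 7 days — an arithmetic progression with common difference 1.
Next gap: 8 days. Oct 18 2032 + 8 days = Oct 26 2032.
Next gap: 9 days. Oct 26 2032 + 9 days = Nov 4 2032.
Next gap: 10 days. Nov 4 2032 + 10 days = Nov 14 2032.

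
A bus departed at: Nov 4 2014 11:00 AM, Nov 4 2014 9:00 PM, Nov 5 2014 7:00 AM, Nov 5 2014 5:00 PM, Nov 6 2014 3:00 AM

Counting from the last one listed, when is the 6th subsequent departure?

Nov 8 2014 3:00 PM

Spacing: 10, 10, 10, 10 h — constant 10 h.
Nov 6 2014 3:00 AM + 10 h = Nov 6 2014 1:00 PM.
Nov 6 2014 1:00 PM + 10 h = Nov 6 2014 11:00 PM.
Nov 6 2014 11:00 PM + 10 h = Nov 7 2014 9:00 AM.
Nov 7 2014 9:00 AM + 10 h = Nov 7 2014 7:00 PM.
Nov 7 2014 7:00 PM + 10 h = Nov 8 2014 5:00 AM.
Nov 8 2014 5:00 AM + 10 h = Nov 8 2014 3:00 PM.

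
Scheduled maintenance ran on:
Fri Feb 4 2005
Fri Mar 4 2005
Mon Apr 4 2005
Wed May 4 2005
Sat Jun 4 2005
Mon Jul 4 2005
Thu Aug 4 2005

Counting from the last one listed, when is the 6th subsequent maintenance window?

Each date is the 4th; the gaps (28, 31, 30, 31, 30, 31) track the month lengths.
The rule is the 4th of each month.
Next: September 2005 → Sun Sep 4 2005.
Next: October 2005 → Tue Oct 4 2005.
November 2005: Fri Nov 4 2005.
Next: December 2005 → Sun Dec 4 2005.
January 2006: Wed Jan 4 2006.
February 2006: Sat Feb 4 2006.

Sat Feb 4 2006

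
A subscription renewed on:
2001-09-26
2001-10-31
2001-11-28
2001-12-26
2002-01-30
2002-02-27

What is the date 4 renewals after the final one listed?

Every date is a Wednesday; gaps 35, 28, 28, 35, 28 days.
Each is the last Wednesday of its month (at least one falls on the 29th or later, ruling out '4th Wednesday').
Last Wednesday of March 2002: 2002-03-27.
April 2002 ends with Wednesday 2002-04-24.
May 2002 ends with Wednesday 2002-05-29.
Last Wednesday of June 2002: 2002-06-26.

2002-06-26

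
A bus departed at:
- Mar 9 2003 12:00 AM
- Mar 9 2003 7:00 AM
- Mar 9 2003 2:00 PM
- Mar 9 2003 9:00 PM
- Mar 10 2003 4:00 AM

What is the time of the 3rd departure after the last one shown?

Mar 11 2003 1:00 AM

Spacing: 7, 7, 7, 7 h — constant 7 h.
Mar 10 2003 4:00 AM + 7 h = Mar 10 2003 11:00 AM.
Mar 10 2003 11:00 AM + 7 h = Mar 10 2003 6:00 PM.
Mar 10 2003 6:00 PM + 7 h = Mar 11 2003 1:00 AM.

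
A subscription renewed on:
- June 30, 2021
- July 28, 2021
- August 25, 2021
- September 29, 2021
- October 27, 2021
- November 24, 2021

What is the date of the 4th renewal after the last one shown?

These are Wednesdays with 28, 28, 35, 28, 28-day gaps.
Each is the final Wednesday of its month — June 30, 2021 is past the 28th, so '4th Wednesday' doesn't fit.
December 2021 ends with Wednesday December 29, 2021.
Last Wednesday of January 2022: January 26, 2022.
Last Wednesday of February 2022: February 23, 2022.
March 2022 ends with Wednesday March 30, 2022.

March 30, 2022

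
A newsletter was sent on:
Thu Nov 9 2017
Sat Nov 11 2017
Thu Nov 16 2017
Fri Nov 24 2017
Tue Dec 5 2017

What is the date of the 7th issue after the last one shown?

Intervals are 2, 5, 8, 11 days — an arithmetic progression with common difference 3.
Next gap: 14 days. Tue Dec 5 2017 + 14 days = Tue Dec 19 2017.
Next gap: 17 days. Tue Dec 19 2017 + 17 days = Fri Jan 5 2018.
Next gap: 20 days. Fri Jan 5 2018 + 20 days = Thu Jan 25 2018.
Next gap: 23 days. Thu Jan 25 2018 + 23 days = Sat Feb 17 2018.
Next gap: 26 days. Sat Feb 17 2018 + 26 days = Thu Mar 15 2018.
Next gap: 29 days. Thu Mar 15 2018 + 29 days = Fri Apr 13 2018.
Next gap: 32 days. Fri Apr 13 2018 + 32 days = Tue May 15 2018.

Tue May 15 2018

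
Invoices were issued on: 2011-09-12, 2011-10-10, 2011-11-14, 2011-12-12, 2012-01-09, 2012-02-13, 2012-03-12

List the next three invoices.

2012-04-09, 2012-05-14, 2012-06-11

These are Mondays at 28- or 35-day spacing (28, 35, 28, 28, 35, 28).
The pattern: 2nd Monday of the month.
April 2012 — 2nd Monday is 2012-04-09.
2nd Monday of May 2012: 2012-05-14.
June 2012 — 2nd Monday is 2012-06-11.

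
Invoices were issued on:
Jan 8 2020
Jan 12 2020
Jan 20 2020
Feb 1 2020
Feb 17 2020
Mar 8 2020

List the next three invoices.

Apr 1 2020, Apr 29 2020, May 31 2020

The spacing grows by 4 each time: 4, 8, 12, 16, 20 days.
Next gap: 24 days. Mar 8 2020 + 24 days = Apr 1 2020.
Next gap: 28 days. Apr 1 2020 + 28 days = Apr 29 2020.
Next gap: 32 days. Apr 29 2020 + 32 days = May 31 2020.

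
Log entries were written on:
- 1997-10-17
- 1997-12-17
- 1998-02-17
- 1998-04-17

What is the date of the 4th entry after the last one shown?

1998-12-17

The day-of-month is always 17 (61, 62, 59 days between events).
So this recurs on the 17th of every 2 months.
June 1998: 1998-06-17.
Next: August 1998 → 1998-08-17.
Next: October 1998 → 1998-10-17.
December 1998: 1998-12-17.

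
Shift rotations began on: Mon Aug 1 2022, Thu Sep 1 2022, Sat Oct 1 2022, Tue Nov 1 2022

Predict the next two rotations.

The day-of-month is always 1 (31, 30, 31 days between events).
So this recurs on the 1st of each month.
December 2022: Thu Dec 1 2022.
January 2023: Sun Jan 1 2023.

Thu Dec 1 2022, Sun Jan 1 2023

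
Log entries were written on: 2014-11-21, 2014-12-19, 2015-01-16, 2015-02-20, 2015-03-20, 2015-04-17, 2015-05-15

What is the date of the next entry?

2015-06-19

Gaps: 28, 28, 35, 28, 28, 28 days — a mix of 28 and 35. Every date is a Friday.
Each is the 3rd Friday of its month.
3rd Friday of June 2015: 2015-06-19.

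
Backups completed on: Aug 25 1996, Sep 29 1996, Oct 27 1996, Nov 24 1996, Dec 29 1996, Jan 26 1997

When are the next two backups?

These are Sundays with 35, 28, 28, 35, 28-day gaps.
Each is the final Sunday of its month — Sep 29 1996 is past the 28th, so '4th Sunday' doesn't fit.
February 1997 ends with Sunday Feb 23 1997.
Last Sunday of March 1997: Mar 30 1997.

Feb 23 1997, Mar 30 1997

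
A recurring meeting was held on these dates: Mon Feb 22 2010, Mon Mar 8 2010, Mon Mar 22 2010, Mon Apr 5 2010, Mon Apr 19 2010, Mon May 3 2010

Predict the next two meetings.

Mon May 17 2010, Mon May 31 2010

The spacing is 14, 14, 14, 14, 14 days — always 14 days.
Mon May 3 2010 + 14 days = Mon May 17 2010.
Mon May 17 2010 + 14 days = Mon May 31 2010.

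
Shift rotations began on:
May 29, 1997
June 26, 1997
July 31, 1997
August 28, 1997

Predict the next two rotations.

September 25, 1997; October 30, 1997

These are Thursdays with 28, 35, 28-day gaps.
Each is the final Thursday of its month — May 29, 1997 is past the 28th, so '4th Thursday' doesn't fit.
Last Thursday of September 1997: September 25, 1997.
October 1997 ends with Thursday October 30, 1997.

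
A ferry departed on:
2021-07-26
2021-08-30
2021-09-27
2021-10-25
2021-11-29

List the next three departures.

Every date is a Monday; gaps 35, 28, 28, 35 days.
Each is the last Monday of its month (at least one falls on the 29th or later, ruling out '4th Monday').
December 2021 ends with Monday 2021-12-27.
January 2022 ends with Monday 2022-01-31.
February 2022 ends with Monday 2022-02-28.

2021-12-27, 2022-01-31, 2022-02-28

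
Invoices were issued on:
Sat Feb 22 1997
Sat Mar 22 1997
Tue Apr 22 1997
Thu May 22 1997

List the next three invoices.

Sun Jun 22 1997, Tue Jul 22 1997, Fri Aug 22 1997

Gaps: 28, 31, 30 days — not constant. Every event is on the 22nd of the month.
Pattern: the 22nd of each month.
June 1997: Sun Jun 22 1997.
July 1997: Tue Jul 22 1997.
August 1997: Fri Aug 22 1997.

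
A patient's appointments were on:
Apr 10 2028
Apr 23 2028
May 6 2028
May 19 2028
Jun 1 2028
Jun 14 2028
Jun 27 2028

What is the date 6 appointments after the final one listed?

Every event comes 13 days after the last (13, 13, 13, 13, 13, 13).
Jun 27 2028 + 13 days = Jul 10 2028.
Jul 10 2028 + 13 days = Jul 23 2028.
Jul 23 2028 + 13 days = Aug 5 2028.
Aug 5 2028 + 13 days = Aug 18 2028.
Aug 18 2028 + 13 days = Aug 31 2028.
Aug 31 2028 + 13 days = Sep 13 2028.

Sep 13 2028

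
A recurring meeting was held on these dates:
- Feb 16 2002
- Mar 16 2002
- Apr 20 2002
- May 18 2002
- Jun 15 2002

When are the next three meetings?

Gaps: 28, 35, 28, 28 days — a mix of 28 and 35. Every date is a Saturday.
Each is the 3rd Saturday of its month.
July 2002 — 3rd Saturday is Jul 20 2002.
3rd Saturday of August 2002: Aug 17 2002.
3rd Saturday of September 2002: Sep 21 2002.

Jul 20 2002, Aug 17 2002, Sep 21 2002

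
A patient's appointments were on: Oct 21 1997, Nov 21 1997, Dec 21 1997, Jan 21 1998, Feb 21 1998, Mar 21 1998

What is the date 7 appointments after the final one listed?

Gaps: 31, 30, 31, 31, 28 days — not constant. Every event is on the 21st of the month.
Pattern: the 21st of each month.
April 1998: Apr 21 1998.
Next: May 1998 → May 21 1998.
Next: June 1998 → Jun 21 1998.
Next: July 1998 → Jul 21 1998.
Next: August 1998 → Aug 21 1998.
September 1998: Sep 21 1998.
October 1998: Oct 21 1998.

Oct 21 1998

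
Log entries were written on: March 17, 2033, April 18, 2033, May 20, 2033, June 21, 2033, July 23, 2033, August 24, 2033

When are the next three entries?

September 25, 2033; October 27, 2033; November 28, 2033

The spacing is 32, 32, 32, 32, 32 days — always 32 days.
August 24, 2033 + 32 days = September 25, 2033.
September 25, 2033 + 32 days = October 27, 2033.
October 27, 2033 + 32 days = November 28, 2033.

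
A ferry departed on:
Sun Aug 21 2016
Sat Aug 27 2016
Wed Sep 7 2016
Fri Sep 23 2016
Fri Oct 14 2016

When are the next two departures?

Intervals are 6, 11, 16, 21 days — an arithmetic progression with common difference 5.
Next gap: 26 days. Fri Oct 14 2016 + 26 days = Wed Nov 9 2016.
Next gap: 31 days. Wed Nov 9 2016 + 31 days = Sat Dec 10 2016.

Wed Nov 9 2016, Sat Dec 10 2016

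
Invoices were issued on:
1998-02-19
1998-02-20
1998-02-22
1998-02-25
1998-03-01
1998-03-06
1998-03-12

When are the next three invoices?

Intervals are 1, 2, 3, 4, 5, 6 days — an arithmetic progression with common difference 1.
Next gap: 7 days. 1998-03-12 + 7 days = 1998-03-19.
Next gap: 8 days. 1998-03-19 + 8 days = 1998-03-27.
Next gap: 9 days. 1998-03-27 + 9 days = 1998-04-05.

1998-03-19, 1998-03-27, 1998-04-05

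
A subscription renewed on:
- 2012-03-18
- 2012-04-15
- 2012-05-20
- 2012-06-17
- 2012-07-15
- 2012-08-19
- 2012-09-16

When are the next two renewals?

Gaps: 28, 35, 28, 28, 35, 28 days — a mix of 28 and 35. Every date is a Sunday.
Each is the 3rd Sunday of its month.
October 2012 — 3rd Sunday is 2012-10-21.
November 2012 — 3rd Sunday is 2012-11-18.

2012-10-21, 2012-11-18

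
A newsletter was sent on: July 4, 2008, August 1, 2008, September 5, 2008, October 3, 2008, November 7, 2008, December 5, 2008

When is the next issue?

All dates are Fridays, 28, 35, 28, 35, 28 days apart.
Specifically, the 1st Friday of each month.
1st Friday of January 2009: January 2, 2009.

January 2, 2009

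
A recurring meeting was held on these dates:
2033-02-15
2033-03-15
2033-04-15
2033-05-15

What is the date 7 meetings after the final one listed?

2033-12-15

Gaps: 28, 31, 30 days — not constant. Every event is on the 15th of the month.
Pattern: the 15th of each month.
June 2033: 2033-06-15.
Next: July 2033 → 2033-07-15.
August 2033: 2033-08-15.
September 2033: 2033-09-15.
October 2033: 2033-10-15.
Next: November 2033 → 2033-11-15.
December 2033: 2033-12-15.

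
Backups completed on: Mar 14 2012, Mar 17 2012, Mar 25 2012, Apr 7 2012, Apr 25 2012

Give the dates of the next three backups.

May 18 2012, Jun 15 2012, Jul 18 2012

The spacing grows by 5 each time: 3, 8, 13, 18 days.
Next gap: 23 days. Apr 25 2012 + 23 days = May 18 2012.
Next gap: 28 days. May 18 2012 + 28 days = Jun 15 2012.
Next gap: 33 days. Jun 15 2012 + 33 days = Jul 18 2012.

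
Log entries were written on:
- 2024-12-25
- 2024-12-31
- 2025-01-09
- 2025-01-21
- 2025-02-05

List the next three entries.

2025-02-23, 2025-03-16, 2025-04-09

Gaps: 6, 9, 12, 15 days — each gap is 3 larger than the previous one.
Next gap: 18 days. 2025-02-05 + 18 days = 2025-02-23.
Next gap: 21 days. 2025-02-23 + 21 days = 2025-03-16.
Next gap: 24 days. 2025-03-16 + 24 days = 2025-04-09.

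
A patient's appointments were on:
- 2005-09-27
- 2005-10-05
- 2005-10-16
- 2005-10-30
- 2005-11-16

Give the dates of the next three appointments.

The spacing grows by 3 each time: 8, 11, 14, 17 days.
Next gap: 20 days. 2005-11-16 + 20 days = 2005-12-06.
Next gap: 23 days. 2005-12-06 + 23 days = 2005-12-29.
Next gap: 26 days. 2005-12-29 + 26 days = 2006-01-24.

2005-12-06, 2005-12-29, 2006-01-24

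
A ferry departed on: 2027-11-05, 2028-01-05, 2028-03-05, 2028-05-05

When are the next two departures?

Gaps: 61, 60, 61 days — not constant. Every event is on the 5th of the month.
Pattern: the 5th of every 2 months.
Next: July 2028 → 2028-07-05.
Next: September 2028 → 2028-09-05.

2028-07-05, 2028-09-05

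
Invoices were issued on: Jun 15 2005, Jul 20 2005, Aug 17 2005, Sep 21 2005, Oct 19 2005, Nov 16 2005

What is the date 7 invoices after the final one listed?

Gaps: 35, 28, 35, 28, 28 days — a mix of 28 and 35. Every date is a Wednesday.
Each is the 3rd Wednesday of its month.
3rd Wednesday of December 2005: Dec 21 2005.
3rd Wednesday of January 2006: Jan 18 2006.
February 2006 — 3rd Wednesday is Feb 15 2006.
March 2006 — 3rd Wednesday is Mar 15 2006.
April 2006 — 3rd Wednesday is Apr 19 2006.
3rd Wednesday of May 2006: May 17 2006.
3rd Wednesday of June 2006: Jun 21 2006.

Jun 21 2006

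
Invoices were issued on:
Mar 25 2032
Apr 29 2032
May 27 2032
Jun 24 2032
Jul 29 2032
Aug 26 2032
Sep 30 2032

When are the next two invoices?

These are Thursdays with 35, 28, 28, 35, 28, 35-day gaps.
Each is the final Thursday of its month — Apr 29 2032 is past the 28th, so '4th Thursday' doesn't fit.
Last Thursday of October 2032: Oct 28 2032.
November 2032 ends with Thursday Nov 25 2032.

Oct 28 2032, Nov 25 2032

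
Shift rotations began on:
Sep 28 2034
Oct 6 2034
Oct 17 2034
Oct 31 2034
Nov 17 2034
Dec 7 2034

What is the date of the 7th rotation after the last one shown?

Jul 19 2035

Gaps: 8, 11, 14, 17, 20 days — each gap is 3 larger than the previous one.
Next gap: 23 days. Dec 7 2034 + 23 days = Dec 30 2034.
Next gap: 26 days. Dec 30 2034 + 26 days = Jan 25 2035.
Next gap: 29 days. Jan 25 2035 + 29 days = Feb 23 2035.
Next gap: 32 days. Feb 23 2035 + 32 days = Mar 27 2035.
Next gap: 35 days. Mar 27 2035 + 35 days = May 1 2035.
Next gap: 38 days. May 1 2035 + 38 days = Jun 8 2035.
Next gap: 41 days. Jun 8 2035 + 41 days = Jul 19 2035.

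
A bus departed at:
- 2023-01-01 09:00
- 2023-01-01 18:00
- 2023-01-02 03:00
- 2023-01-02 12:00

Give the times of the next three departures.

2023-01-02 21:00, 2023-01-03 06:00, 2023-01-03 15:00

Gaps: 9, 9, 9 hours — each event is 9 hours after the previous one.
2023-01-02 12:00 + 9 h = 2023-01-02 21:00.
2023-01-02 21:00 + 9 h = 2023-01-03 06:00.
2023-01-03 06:00 + 9 h = 2023-01-03 15:00.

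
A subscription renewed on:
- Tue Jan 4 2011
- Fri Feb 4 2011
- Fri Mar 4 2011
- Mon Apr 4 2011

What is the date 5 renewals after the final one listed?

Gaps: 31, 28, 31 days — not constant. Every event is on the 4th of the month.
Pattern: the 4th of each month.
May 2011: Wed May 4 2011.
Next: June 2011 → Sat Jun 4 2011.
Next: July 2011 → Mon Jul 4 2011.
August 2011: Thu Aug 4 2011.
Next: September 2011 → Sun Sep 4 2011.

Sun Sep 4 2011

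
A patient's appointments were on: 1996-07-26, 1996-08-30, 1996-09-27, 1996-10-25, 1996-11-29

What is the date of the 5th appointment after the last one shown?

1997-04-25

All Fridays; the gaps (35, 28, 28, 35) vary with month length.
This is the last Friday of each month.
Last Friday of December 1996: 1996-12-27.
January 1997 ends with Friday 1997-01-31.
Last Friday of February 1997: 1997-02-28.
March 1997 ends with Friday 1997-03-28.
Last Friday of April 1997: 1997-04-25.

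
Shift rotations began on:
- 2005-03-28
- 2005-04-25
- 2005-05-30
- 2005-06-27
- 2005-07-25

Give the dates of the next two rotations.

Every date is a Monday; gaps 28, 35, 28, 28 days.
Each is the last Monday of its month (at least one falls on the 29th or later, ruling out '4th Monday').
Last Monday of August 2005: 2005-08-29.
September 2005 ends with Monday 2005-09-26.

2005-08-29, 2005-09-26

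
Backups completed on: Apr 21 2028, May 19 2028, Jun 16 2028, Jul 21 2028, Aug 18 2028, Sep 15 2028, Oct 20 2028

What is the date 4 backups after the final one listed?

Gaps: 28, 28, 35, 28, 28, 35 days — a mix of 28 and 35. Every date is a Friday.
Each is the 3rd Friday of its month.
November 2028 — 3rd Friday is Nov 17 2028.
3rd Friday of December 2028: Dec 15 2028.
3rd Friday of January 2029: Jan 19 2029.
3rd Friday of February 2029: Feb 16 2029.

Feb 16 2029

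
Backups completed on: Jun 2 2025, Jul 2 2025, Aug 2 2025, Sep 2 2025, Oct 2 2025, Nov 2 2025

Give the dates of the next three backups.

Dec 2 2025, Jan 2 2026, Feb 2 2026

Gaps: 30, 31, 31, 30, 31 days — not constant. Every event is on the 2nd of the month.
Pattern: the 2nd of each month.
Next: December 2025 → Dec 2 2025.
Next: January 2026 → Jan 2 2026.
February 2026: Feb 2 2026.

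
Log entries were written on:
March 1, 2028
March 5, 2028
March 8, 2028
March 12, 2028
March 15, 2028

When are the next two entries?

March 19, 2028; March 22, 2028

Every event lands on a Wednesday or Sunday (gaps cycle 4, 3, 4, 3).
So the schedule is: every Wednesday and Sunday.
The following Sunday is March 19, 2028.
Next Wednesday: March 22, 2028.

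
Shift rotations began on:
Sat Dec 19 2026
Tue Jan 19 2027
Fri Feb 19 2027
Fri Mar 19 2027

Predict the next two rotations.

Gaps: 31, 31, 28 days — not constant. Every event is on the 19th of the month.
Pattern: the 19th of each month.
April 2027: Mon Apr 19 2027.
Next: May 2027 → Wed May 19 2027.

Mon Apr 19 2027, Wed May 19 2027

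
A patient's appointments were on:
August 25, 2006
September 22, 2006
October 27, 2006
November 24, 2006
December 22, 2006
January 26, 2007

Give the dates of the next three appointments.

These are Fridays at 28- or 35-day spacing (28, 35, 28, 28, 35).
The pattern: 4th Friday of the month.
February 2007 — 4th Friday is February 23, 2007.
March 2007 — 4th Friday is March 23, 2007.
April 2007 — 4th Friday is April 27, 2007.

February 23, 2007; March 23, 2007; April 27, 2007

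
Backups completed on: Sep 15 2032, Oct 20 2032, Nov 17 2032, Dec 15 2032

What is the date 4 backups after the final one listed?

These are Wednesdays at 28- or 35-day spacing (35, 28, 28).
The pattern: 3rd Wednesday of the month.
3rd Wednesday of January 2033: Jan 19 2033.
3rd Wednesday of February 2033: Feb 16 2033.
3rd Wednesday of March 2033: Mar 16 2033.
April 2033 — 3rd Wednesday is Apr 20 2033.

Apr 20 2033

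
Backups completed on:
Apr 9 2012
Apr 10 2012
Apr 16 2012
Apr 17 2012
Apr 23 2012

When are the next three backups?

Gaps: 1, 6, 1, 6 days — not constant, but cyclic with period 2.
The events fall on every Monday and Tuesday.
The following Tuesday is Apr 24 2012.
Next Monday: Apr 30 2012.
Next Tuesday: May 1 2012.

Apr 24 2012, Apr 30 2012, May 1 2012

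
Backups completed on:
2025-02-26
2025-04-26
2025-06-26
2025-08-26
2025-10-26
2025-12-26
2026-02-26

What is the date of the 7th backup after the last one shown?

Gaps: 59, 61, 61, 61, 61, 62 days — not constant. Every event is on the 26th of the month.
Pattern: the 26th of every 2 months.
Next: April 2026 → 2026-04-26.
June 2026: 2026-06-26.
August 2026: 2026-08-26.
Next: October 2026 → 2026-10-26.
December 2026: 2026-12-26.
Next: February 2027 → 2027-02-26.
April 2027: 2027-04-26.

2027-04-26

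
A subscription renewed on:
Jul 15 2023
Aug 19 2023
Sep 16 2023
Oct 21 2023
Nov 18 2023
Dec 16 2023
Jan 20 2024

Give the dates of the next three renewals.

Feb 17 2024, Mar 16 2024, Apr 20 2024

All dates are Saturdays, 35, 28, 35, 28, 28, 35 days apart.
Specifically, the 3rd Saturday of each month.
3rd Saturday of February 2024: Feb 17 2024.
March 2024 — 3rd Saturday is Mar 16 2024.
April 2024 — 3rd Saturday is Apr 20 2024.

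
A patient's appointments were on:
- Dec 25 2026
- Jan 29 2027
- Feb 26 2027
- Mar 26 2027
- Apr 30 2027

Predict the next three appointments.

All Fridays; the gaps (35, 28, 28, 35) vary with month length.
This is the last Friday of each month.
May 2027 ends with Friday May 28 2027.
June 2027 ends with Friday Jun 25 2027.
July 2027 ends with Friday Jul 30 2027.

May 28 2027, Jun 25 2027, Jul 30 2027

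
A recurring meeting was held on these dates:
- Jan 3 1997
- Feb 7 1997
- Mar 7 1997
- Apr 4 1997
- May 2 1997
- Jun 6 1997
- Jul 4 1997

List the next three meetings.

These are Fridays at 28- or 35-day spacing (35, 28, 28, 28, 35, 28).
The pattern: 1st Friday of the month.
August 1997 — 1st Friday is Aug 1 1997.
September 1997 — 1st Friday is Sep 5 1997.
1st Friday of October 1997: Oct 3 1997.

Aug 1 1997, Sep 5 1997, Oct 3 1997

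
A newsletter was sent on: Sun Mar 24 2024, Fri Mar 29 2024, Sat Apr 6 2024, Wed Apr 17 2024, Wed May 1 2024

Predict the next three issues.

Sat May 18 2024, Fri Jun 7 2024, Sun Jun 30 2024

Intervals are 5, 8, 11, 14 days — an arithmetic progression with common difference 3.
Next gap: 17 days. Wed May 1 2024 + 17 days = Sat May 18 2024.
Next gap: 20 days. Sat May 18 2024 + 20 days = Fri Jun 7 2024.
Next gap: 23 days. Fri Jun 7 2024 + 23 days = Sun Jun 30 2024.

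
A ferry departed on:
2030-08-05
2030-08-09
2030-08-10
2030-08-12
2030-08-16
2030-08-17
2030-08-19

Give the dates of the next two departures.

2030-08-23, 2030-08-24

Every event lands on a Monday or Friday or Saturday (gaps cycle 4, 1, 2, 4, 1, 2).
So the schedule is: every Monday, Friday and Saturday.
Next Friday: 2030-08-23.
The following Saturday is 2030-08-24.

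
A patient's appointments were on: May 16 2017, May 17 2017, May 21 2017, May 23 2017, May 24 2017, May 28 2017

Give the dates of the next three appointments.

Every event lands on a Tuesday or Wednesday or Sunday (gaps cycle 1, 4, 2, 1, 4).
So the schedule is: every Tuesday, Wednesday and Sunday.
The following Tuesday is May 30 2017.
Next Wednesday: May 31 2017.
Next Sunday: Jun 4 2017.

May 30 2017, May 31 2017, Jun 4 2017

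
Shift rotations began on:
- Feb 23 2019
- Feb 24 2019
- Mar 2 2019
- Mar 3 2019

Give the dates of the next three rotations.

Gaps: 1, 6, 1 days — not constant, but cyclic with period 2.
The events fall on every Saturday and Sunday.
Next Saturday: Mar 9 2019.
Next Sunday: Mar 10 2019.
Next Saturday: Mar 16 2019.

Mar 9 2019, Mar 10 2019, Mar 16 2019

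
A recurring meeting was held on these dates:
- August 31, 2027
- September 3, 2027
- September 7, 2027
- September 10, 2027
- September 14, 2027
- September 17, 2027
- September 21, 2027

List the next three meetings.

Gaps: 3, 4, 3, 4, 3, 4 days — not constant, but cyclic with period 2.
The events fall on every Tuesday and Friday.
The following Friday is September 24, 2027.
The following Tuesday is September 28, 2027.
Next Friday: October 1, 2027.

September 24, 2027; September 28, 2027; October 1, 2027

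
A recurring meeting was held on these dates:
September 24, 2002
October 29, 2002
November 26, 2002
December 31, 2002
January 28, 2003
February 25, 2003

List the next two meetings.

Every date is a Tuesday; gaps 35, 28, 35, 28, 28 days.
Each is the last Tuesday of its month (at least one falls on the 29th or later, ruling out '4th Tuesday').
Last Tuesday of March 2003: March 25, 2003.
April 2003 ends with Tuesday April 29, 2003.

March 25, 2003; April 29, 2003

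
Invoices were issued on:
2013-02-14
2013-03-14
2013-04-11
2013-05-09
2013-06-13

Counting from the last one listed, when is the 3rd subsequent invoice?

All dates are Thursdays, 28, 28, 28, 35 days apart.
Specifically, the 2nd Thursday of each month.
2nd Thursday of July 2013: 2013-07-11.
2nd Thursday of August 2013: 2013-08-08.
September 2013 — 2nd Thursday is 2013-09-12.

2013-09-12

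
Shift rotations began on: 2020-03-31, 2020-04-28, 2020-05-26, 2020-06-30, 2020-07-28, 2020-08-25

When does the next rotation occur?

Every date is a Tuesday; gaps 28, 28, 35, 28, 28 days.
Each is the last Tuesday of its month (at least one falls on the 29th or later, ruling out '4th Tuesday').
Last Tuesday of September 2020: 2020-09-29.

2020-09-29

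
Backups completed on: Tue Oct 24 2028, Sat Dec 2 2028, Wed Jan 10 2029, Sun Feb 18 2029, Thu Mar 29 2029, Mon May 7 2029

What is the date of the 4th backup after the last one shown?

Wed Oct 10 2029

Every event comes 39 days after the last (39, 39, 39, 39, 39).
Mon May 7 2029 + 39 days = Fri Jun 15 2029.
Fri Jun 15 2029 + 39 days = Tue Jul 24 2029.
Tue Jul 24 2029 + 39 days = Sat Sep 1 2029.
Sat Sep 1 2029 + 39 days = Wed Oct 10 2029.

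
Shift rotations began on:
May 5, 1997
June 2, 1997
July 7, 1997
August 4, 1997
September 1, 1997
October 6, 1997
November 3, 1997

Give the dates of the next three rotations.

December 1, 1997; January 5, 1998; February 2, 1998

All dates are Mondays, 28, 35, 28, 28, 35, 28 days apart.
Specifically, the 1st Monday of each month.
December 1997 — 1st Monday is December 1, 1997.
January 1998 — 1st Monday is January 5, 1998.
February 1998 — 1st Monday is February 2, 1998.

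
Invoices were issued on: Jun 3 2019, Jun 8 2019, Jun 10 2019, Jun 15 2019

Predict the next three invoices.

The gap pattern 5, 2, 5 repeats every 2 events.
These are the Mondays and Saturdays of each week.
Next Monday: Jun 17 2019.
The following Saturday is Jun 22 2019.
Next Monday: Jun 24 2019.

Jun 17 2019, Jun 22 2019, Jun 24 2019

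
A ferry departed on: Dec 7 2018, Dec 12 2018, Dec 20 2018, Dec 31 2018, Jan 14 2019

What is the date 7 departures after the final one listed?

The spacing grows by 3 each time: 5, 8, 11, 14 days.
Next gap: 17 days. Jan 14 2019 + 17 days = Jan 31 2019.
Next gap: 20 days. Jan 31 2019 + 20 days = Feb 20 2019.
Next gap: 23 days. Feb 20 2019 + 23 days = Mar 15 2019.
Next gap: 26 days. Mar 15 2019 + 26 days = Apr 10 2019.
Next gap: 29 days. Apr 10 2019 + 29 days = May 9 2019.
Next gap: 32 days. May 9 2019 + 32 days = Jun 10 2019.
Next gap: 35 days. Jun 10 2019 + 35 days = Jul 15 2019.

Jul 15 2019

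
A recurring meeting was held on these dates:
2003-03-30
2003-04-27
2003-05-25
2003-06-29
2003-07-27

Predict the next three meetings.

All Sundays; the gaps (28, 28, 35, 28) vary with month length.
This is the last Sunday of each month.
August 2003 ends with Sunday 2003-08-31.
September 2003 ends with Sunday 2003-09-28.
October 2003 ends with Sunday 2003-10-26.

2003-08-31, 2003-09-28, 2003-10-26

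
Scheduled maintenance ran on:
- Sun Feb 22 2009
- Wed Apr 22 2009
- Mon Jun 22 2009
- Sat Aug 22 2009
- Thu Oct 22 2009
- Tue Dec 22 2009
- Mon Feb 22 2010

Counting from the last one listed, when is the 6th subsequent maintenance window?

Tue Feb 22 2011

Each date is the 22nd; the gaps (59, 61, 61, 61, 61, 62) track the month lengths.
The rule is the 22nd of every 2 months.
Next: April 2010 → Thu Apr 22 2010.
Next: June 2010 → Tue Jun 22 2010.
Next: August 2010 → Sun Aug 22 2010.
October 2010: Fri Oct 22 2010.
December 2010: Wed Dec 22 2010.
Next: February 2011 → Tue Feb 22 2011.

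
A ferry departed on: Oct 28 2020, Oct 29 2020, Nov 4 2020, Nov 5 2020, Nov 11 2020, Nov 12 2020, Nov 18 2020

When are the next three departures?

Gaps: 1, 6, 1, 6, 1, 6 days — not constant, but cyclic with period 2.
The events fall on every Wednesday and Thursday.
Next Thursday: Nov 19 2020.
Next Wednesday: Nov 25 2020.
Next Thursday: Nov 26 2020.

Nov 19 2020, Nov 25 2020, Nov 26 2020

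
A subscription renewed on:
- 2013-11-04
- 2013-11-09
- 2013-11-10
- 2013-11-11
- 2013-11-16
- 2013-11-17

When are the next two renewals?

2013-11-18, 2013-11-23

Every event lands on a Monday or Saturday or Sunday (gaps cycle 5, 1, 1, 5, 1).
So the schedule is: every Monday, Saturday and Sunday.
The following Monday is 2013-11-18.
Next Saturday: 2013-11-23.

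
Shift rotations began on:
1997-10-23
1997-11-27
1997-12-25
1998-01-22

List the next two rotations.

All dates are Thursdays, 35, 28, 28 days apart.
Specifically, the 4th Thursday of each month.
February 1998 — 4th Thursday is 1998-02-26.
March 1998 — 4th Thursday is 1998-03-26.

1998-02-26, 1998-03-26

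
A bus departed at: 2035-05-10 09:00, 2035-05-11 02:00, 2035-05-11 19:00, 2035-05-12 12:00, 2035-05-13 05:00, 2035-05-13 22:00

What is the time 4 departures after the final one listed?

The interval is a steady 17 hours (17, 17, 17, 17, 17).
2035-05-13 22:00 + 17 h = 2035-05-14 15:00.
2035-05-14 15:00 + 17 h = 2035-05-15 08:00.
2035-05-15 08:00 + 17 h = 2035-05-16 01:00.
2035-05-16 01:00 + 17 h = 2035-05-16 18:00.

2035-05-16 18:00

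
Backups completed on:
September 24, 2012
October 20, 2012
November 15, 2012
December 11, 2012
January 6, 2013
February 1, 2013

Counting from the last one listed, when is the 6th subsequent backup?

July 7, 2013

Gaps between consecutive events: 26, 26, 26, 26, 26 days — a constant 26-day interval.
February 1, 2013 + 26 days = February 27, 2013.
February 27, 2013 + 26 days = March 25, 2013.
March 25, 2013 + 26 days = April 20, 2013.
April 20, 2013 + 26 days = May 16, 2013.
May 16, 2013 + 26 days = June 11, 2013.
June 11, 2013 + 26 days = July 7, 2013.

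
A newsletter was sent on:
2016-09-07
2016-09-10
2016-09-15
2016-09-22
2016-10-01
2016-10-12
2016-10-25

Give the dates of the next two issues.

The spacing grows by 2 each time: 3, 5, 7, 9, 11, 13 days.
Next gap: 15 days. 2016-10-25 + 15 days = 2016-11-09.
Next gap: 17 days. 2016-11-09 + 17 days = 2016-11-26.

2016-11-09, 2016-11-26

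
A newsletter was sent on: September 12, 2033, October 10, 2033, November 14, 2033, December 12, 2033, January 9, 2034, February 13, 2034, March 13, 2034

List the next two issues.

These are Mondays at 28- or 35-day spacing (28, 35, 28, 28, 35, 28).
The pattern: 2nd Monday of the month.
April 2034 — 2nd Monday is April 10, 2034.
2nd Monday of May 2034: May 8, 2034.

April 10, 2034; May 8, 2034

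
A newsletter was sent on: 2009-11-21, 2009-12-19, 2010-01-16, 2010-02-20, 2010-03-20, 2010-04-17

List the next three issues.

These are Saturdays at 28- or 35-day spacing (28, 28, 35, 28, 28).
The pattern: 3rd Saturday of the month.
May 2010 — 3rd Saturday is 2010-05-15.
3rd Saturday of June 2010: 2010-06-19.
3rd Saturday of July 2010: 2010-07-17.

2010-05-15, 2010-06-19, 2010-07-17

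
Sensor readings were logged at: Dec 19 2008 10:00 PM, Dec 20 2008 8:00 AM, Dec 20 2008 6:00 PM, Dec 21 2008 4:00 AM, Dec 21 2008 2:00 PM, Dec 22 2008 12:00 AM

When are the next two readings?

Dec 22 2008 10:00 AM, Dec 22 2008 8:00 PM

Gaps: 10, 10, 10, 10, 10 hours — each event is 10 hours after the previous one.
Dec 22 2008 12:00 AM + 10 h = Dec 22 2008 10:00 AM.
Dec 22 2008 10:00 AM + 10 h = Dec 22 2008 8:00 PM.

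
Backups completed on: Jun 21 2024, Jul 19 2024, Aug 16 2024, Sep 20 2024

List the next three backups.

Oct 18 2024, Nov 15 2024, Dec 20 2024

These are Fridays at 28- or 35-day spacing (28, 28, 35).
The pattern: 3rd Friday of the month.
3rd Friday of October 2024: Oct 18 2024.
November 2024 — 3rd Friday is Nov 15 2024.
December 2024 — 3rd Friday is Dec 20 2024.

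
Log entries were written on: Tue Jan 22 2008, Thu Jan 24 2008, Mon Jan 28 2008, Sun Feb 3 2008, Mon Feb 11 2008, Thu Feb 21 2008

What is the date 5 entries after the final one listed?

Sun May 11 2008

Gaps: 2, 4, 6, 8, 10 days — each gap is 2 larger than the previous one.
Next gap: 12 days. Thu Feb 21 2008 + 12 days = Tue Mar 4 2008.
Next gap: 14 days. Tue Mar 4 2008 + 14 days = Tue Mar 18 2008.
Next gap: 16 days. Tue Mar 18 2008 + 16 days = Thu Apr 3 2008.
Next gap: 18 days. Thu Apr 3 2008 + 18 days = Mon Apr 21 2008.
Next gap: 20 days. Mon Apr 21 2008 + 20 days = Sun May 11 2008.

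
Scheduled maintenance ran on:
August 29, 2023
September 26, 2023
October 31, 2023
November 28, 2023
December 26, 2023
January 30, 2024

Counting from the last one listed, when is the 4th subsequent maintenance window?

These are Tuesdays with 28, 35, 28, 28, 35-day gaps.
Each is the final Tuesday of its month — August 29, 2023 is past the 28th, so '4th Tuesday' doesn't fit.
Last Tuesday of February 2024: February 27, 2024.
March 2024 ends with Tuesday March 26, 2024.
April 2024 ends with Tuesday April 30, 2024.
Last Tuesday of May 2024: May 28, 2024.

May 28, 2024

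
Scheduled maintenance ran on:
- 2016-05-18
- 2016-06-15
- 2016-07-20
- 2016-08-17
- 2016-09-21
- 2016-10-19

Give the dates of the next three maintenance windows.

2016-11-16, 2016-12-21, 2017-01-18

Gaps: 28, 35, 28, 35, 28 days — a mix of 28 and 35. Every date is a Wednesday.
Each is the 3rd Wednesday of its month.
November 2016 — 3rd Wednesday is 2016-11-16.
December 2016 — 3rd Wednesday is 2016-12-21.
3rd Wednesday of January 2017: 2017-01-18.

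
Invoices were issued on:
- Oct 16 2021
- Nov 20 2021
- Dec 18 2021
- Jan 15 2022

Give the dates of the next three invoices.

Feb 19 2022, Mar 19 2022, Apr 16 2022

Gaps: 35, 28, 28 days — a mix of 28 and 35. Every date is a Saturday.
Each is the 3rd Saturday of its month.
3rd Saturday of February 2022: Feb 19 2022.
March 2022 — 3rd Saturday is Mar 19 2022.
April 2022 — 3rd Saturday is Apr 16 2022.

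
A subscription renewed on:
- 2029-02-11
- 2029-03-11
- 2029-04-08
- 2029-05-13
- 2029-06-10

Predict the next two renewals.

These are Sundays at 28- or 35-day spacing (28, 28, 35, 28).
The pattern: 2nd Sunday of the month.
July 2029 — 2nd Sunday is 2029-07-08.
August 2029 — 2nd Sunday is 2029-08-12.

2029-07-08, 2029-08-12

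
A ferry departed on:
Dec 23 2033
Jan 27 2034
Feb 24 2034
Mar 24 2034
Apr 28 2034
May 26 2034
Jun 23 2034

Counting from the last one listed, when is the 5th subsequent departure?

These are Fridays at 28- or 35-day spacing (35, 28, 28, 35, 28, 28).
The pattern: 4th Friday of the month.
4th Friday of July 2034: Jul 28 2034.
August 2034 — 4th Friday is Aug 25 2034.
4th Friday of September 2034: Sep 22 2034.
4th Friday of October 2034: Oct 27 2034.
4th Friday of November 2034: Nov 24 2034.

Nov 24 2034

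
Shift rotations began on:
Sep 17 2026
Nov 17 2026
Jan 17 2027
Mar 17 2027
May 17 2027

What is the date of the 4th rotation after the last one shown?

Each date is the 17th; the gaps (61, 61, 59, 61) track the month lengths.
The rule is the 17th of every 2 months.
Next: July 2027 → Jul 17 2027.
Next: September 2027 → Sep 17 2027.
Next: November 2027 → Nov 17 2027.
Next: January 2028 → Jan 17 2028.

Jan 17 2028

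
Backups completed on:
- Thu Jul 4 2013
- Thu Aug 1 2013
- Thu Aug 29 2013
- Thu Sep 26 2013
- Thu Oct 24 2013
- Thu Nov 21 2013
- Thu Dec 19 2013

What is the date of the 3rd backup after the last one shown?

Thu Mar 13 2014

Every event comes 28 days after the last (28, 28, 28, 28, 28, 28).
Thu Dec 19 2013 + 28 days = Thu Jan 16 2014.
Thu Jan 16 2014 + 28 days = Thu Feb 13 2014.
Thu Feb 13 2014 + 28 days = Thu Mar 13 2014.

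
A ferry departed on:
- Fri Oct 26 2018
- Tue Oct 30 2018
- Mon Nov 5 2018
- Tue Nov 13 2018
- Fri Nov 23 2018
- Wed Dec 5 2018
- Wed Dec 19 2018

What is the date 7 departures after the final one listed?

Gaps: 4, 6, 8, 10, 12, 14 days — each gap is 2 larger than the previous one.
Next gap: 16 days. Wed Dec 19 2018 + 16 days = Fri Jan 4 2019.
Next gap: 18 days. Fri Jan 4 2019 + 18 days = Tue Jan 22 2019.
Next gap: 20 days. Tue Jan 22 2019 + 20 days = Mon Feb 11 2019.
Next gap: 22 days. Mon Feb 11 2019 + 22 days = Tue Mar 5 2019.
Next gap: 24 days. Tue Mar 5 2019 + 24 days = Fri Mar 29 2019.
Next gap: 26 days. Fri Mar 29 2019 + 26 days = Wed Apr 24 2019.
Next gap: 28 days. Wed Apr 24 2019 + 28 days = Wed May 22 2019.

Wed May 22 2019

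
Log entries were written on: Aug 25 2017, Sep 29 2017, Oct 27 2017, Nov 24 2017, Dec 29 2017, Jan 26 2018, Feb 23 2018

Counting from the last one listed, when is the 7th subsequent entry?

All Fridays; the gaps (35, 28, 28, 35, 28, 28) vary with month length.
This is the last Friday of each month.
March 2018 ends with Friday Mar 30 2018.
Last Friday of April 2018: Apr 27 2018.
Last Friday of May 2018: May 25 2018.
Last Friday of June 2018: Jun 29 2018.
Last Friday of July 2018: Jul 27 2018.
Last Friday of August 2018: Aug 31 2018.
Last Friday of September 2018: Sep 28 2018.

Sep 28 2018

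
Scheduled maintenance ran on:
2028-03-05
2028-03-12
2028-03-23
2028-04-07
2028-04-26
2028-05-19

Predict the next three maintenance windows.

2028-06-15, 2028-07-16, 2028-08-20

Intervals are 7, 11, 15, 19, 23 days — an arithmetic progression with common difference 4.
Next gap: 27 days. 2028-05-19 + 27 days = 2028-06-15.
Next gap: 31 days. 2028-06-15 + 31 days = 2028-07-16.
Next gap: 35 days. 2028-07-16 + 35 days = 2028-08-20.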